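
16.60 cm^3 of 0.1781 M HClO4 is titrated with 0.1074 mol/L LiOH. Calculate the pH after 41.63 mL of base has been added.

12.42

n(acid) = 0.1781 x 0.01660 = 0.002956 mol; n(LiOH) added = 0.1074 x 0.04163 = 0.004471 mol.
Base is in excess by 0.004471 - 0.002956 = 0.001515 mol in a total volume of 0.05823 L.
[OH^-] = 0.001515/0.05823 = 0.02601 M, so pOH = 1.58 and pH = 14.00 - 1.58 = 12.42.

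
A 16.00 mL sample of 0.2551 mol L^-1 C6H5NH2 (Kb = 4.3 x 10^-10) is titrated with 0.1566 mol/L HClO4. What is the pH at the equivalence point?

n(C6H5NH2) = 0.2551 x 0.01600 = 0.004082 mol; V(HClO4) at equivalence = 0.004082/0.1566 = 0.02606 L.
At equivalence the base is fully converted to C6H5NH3+; total volume = 0.04206 L, so [C6H5NH3+] = 0.004082/0.04206 = 0.09703 M.
Ka(C6H5NH3+) = Kw/Kb = 1.0e-14 / 4.3 x 10^-10 = 2.33e-5.
[H^+] = sqrt(Ka x [C6H5NH3+]) = sqrt(2.33e-5 x 0.09703) = 0.00150 M.
pH = -log(0.00150) = 2.82.

2.82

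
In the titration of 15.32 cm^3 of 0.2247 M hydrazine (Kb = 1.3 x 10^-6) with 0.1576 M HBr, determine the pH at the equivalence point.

n(N2H4) = 0.2247 x 0.01532 = 0.003442 mol; V(HBr) at equivalence = 0.003442/0.1576 = 0.02184 L.
At equivalence the base is fully converted to N2H5+; total volume = 0.03716 L, so [N2H5+] = 0.003442/0.03716 = 0.09263 M.
Ka(N2H5+) = Kw/Kb = 1.0e-14 / 1.3 x 10^-6 = 7.69e-9.
[H^+] = sqrt(Ka x [N2H5+]) = sqrt(7.69e-9 x 0.09263) = 2.67e-5 M.
pH = -log(2.67e-5) = 4.57.

4.57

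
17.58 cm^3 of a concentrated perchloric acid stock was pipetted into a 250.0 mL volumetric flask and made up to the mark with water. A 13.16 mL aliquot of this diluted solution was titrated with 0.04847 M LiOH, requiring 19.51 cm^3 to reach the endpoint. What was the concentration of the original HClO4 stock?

n(LiOH) = 0.04847 x 0.01951 = 0.0009456 mol.
n(HClO4) in the aliquot = 0.0009456 mol.
[diluted HClO4] = 0.0009456 / 0.01316 = 0.07186 M.
Dilution factor = 250.0/17.58 = 14.22, so [stock] = 0.07186 x 14.22 = 1.02 M.

1.02 M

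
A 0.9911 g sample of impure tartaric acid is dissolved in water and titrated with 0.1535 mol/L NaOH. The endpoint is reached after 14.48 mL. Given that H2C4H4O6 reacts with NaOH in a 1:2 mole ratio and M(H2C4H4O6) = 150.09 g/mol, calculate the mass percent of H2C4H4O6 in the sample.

16.8%

n(NaOH) = 0.1535 x 0.01448 = 0.002223 mol.
n(H2C4H4O6) = 0.002223 / 2 = 0.001111 mol.
mass of H2C4H4O6 = 0.001111 x 150.09 = 0.1668 g.
% purity = 0.1668 / 0.9911 x 100 = 16.8%.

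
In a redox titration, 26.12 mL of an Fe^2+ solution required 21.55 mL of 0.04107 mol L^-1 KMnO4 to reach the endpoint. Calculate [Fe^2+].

0.169 M

n(KMnO4) = 0.04107 x 0.02155 = 0.0008851 mol.
From the balanced equation, 1 mol KMnO4 reacts with 5 mol Fe^2+, so n(Fe^2+) = 0.0008851 x 5/1 = 0.004425 mol.
[Fe^2+] = 0.004425 / 0.02612 L = 0.169 M.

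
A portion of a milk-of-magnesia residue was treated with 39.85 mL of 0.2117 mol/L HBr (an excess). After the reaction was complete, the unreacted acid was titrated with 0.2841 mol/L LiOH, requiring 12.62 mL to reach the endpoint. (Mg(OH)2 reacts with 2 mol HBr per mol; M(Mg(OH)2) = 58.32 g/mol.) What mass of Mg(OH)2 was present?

Total n(HBr) added = 0.2117 x 0.03985 = 0.008436 mol.
n(LiOH) used = 0.2841 x 0.01262 = 0.003585 mol, which equals the excess n(HBr).
So n(HBr) consumed by the sample = 0.008436 - 0.003585 = 0.004851 mol.
n(Mg(OH)2) = 0.004851 / 2 = 0.002425 mol.
mass = 0.002425 mol x 58.32 g/mol = 0.141 g.

0.141 g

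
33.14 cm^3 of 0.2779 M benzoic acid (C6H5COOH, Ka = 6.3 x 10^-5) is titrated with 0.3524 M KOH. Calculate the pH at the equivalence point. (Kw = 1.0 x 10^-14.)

8.70

n(C6H5COOH) = 0.2779 x 0.03314 = 0.009210 mol; V(KOH) at equivalence = 0.009210/0.3524 = 0.02613 L.
At equivalence all the acid is converted to C6H5COO-; total volume = 0.03314 + 0.02613 = 0.05927 L, so [C6H5COO-] = 0.009210/0.05927 = 0.1554 M.
Kb = Kw/Ka = 1.0e-14 / 6.3 x 10^-5 = 1.59e-10.
[OH^-] = sqrt(Kb x [C6H5COO-]) = sqrt(1.59e-10 x 0.1554) = 4.97e-6 M.
pOH = 5.30, so pH = 14.00 - 5.30 = 8.70.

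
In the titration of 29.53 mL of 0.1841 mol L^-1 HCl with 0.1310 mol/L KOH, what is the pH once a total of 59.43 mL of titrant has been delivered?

12.42

n(acid) = 0.1841 x 0.02953 = 0.005436 mol; n(KOH) added = 0.1310 x 0.05943 = 0.007785 mol.
Base is in excess by 0.007785 - 0.005436 = 0.002349 mol in a total volume of 0.08896 L.
[OH^-] = 0.002349/0.08896 = 0.02640 M, so pOH = 1.58 and pH = 14.00 - 1.58 = 12.42.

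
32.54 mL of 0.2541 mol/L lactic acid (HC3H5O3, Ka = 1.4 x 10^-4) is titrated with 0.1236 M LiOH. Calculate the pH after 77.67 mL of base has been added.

12.08

n(acid) = 0.2541 x 0.03254 = 0.008268 mol; n(LiOH) added = 0.1236 x 0.07767 = 0.009600 mol.
Base is in excess by 0.009600 - 0.008268 = 0.001332 mol in a total volume of 0.1102 L.
[OH^-] = 0.001332/0.1102 = 0.01208 M, so pOH = 1.92 and pH = 14.00 - 1.92 = 12.08.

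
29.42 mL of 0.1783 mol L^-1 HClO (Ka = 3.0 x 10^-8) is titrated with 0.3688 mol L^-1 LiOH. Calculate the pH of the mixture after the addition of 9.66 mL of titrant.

Initial n(HClO) = 0.1783 x 0.02942 = 0.005246 mol.
n(LiOH) added = 0.3688 x 0.009660 = 0.003563 mol, converting that many moles of HClO to ClO-.
Remaining n(HClO) = 0.001683 mol; n(ClO-) = 0.003563 mol.
By Henderson-Hasselbalch, pH = pKa + log([A^-]/[HA]) = 7.52 + log(0.003563/0.001683) = 7.52 + (+0.33) = 7.85.

7.85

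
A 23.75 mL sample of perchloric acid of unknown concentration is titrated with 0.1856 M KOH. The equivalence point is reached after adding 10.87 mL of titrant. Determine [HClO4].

0.0849 M

n(KOH) delivered = 0.1856 x 0.01087 = 0.002017 mol.
For a 1:1 reaction, n(HClO4) = 0.002017 mol.
[HClO4] = 0.002017 mol / 0.02375 L = 0.0849 M.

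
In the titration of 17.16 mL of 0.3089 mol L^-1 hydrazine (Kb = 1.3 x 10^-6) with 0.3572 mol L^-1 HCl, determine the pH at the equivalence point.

4.45

n(N2H4) = 0.3089 x 0.01716 = 0.005301 mol; V(HCl) at equivalence = 0.005301/0.3572 = 0.01484 L.
At equivalence the base is fully converted to N2H5+; total volume = 0.03200 L, so [N2H5+] = 0.005301/0.03200 = 0.1656 M.
Ka(N2H5+) = Kw/Kb = 1.0e-14 / 1.3 x 10^-6 = 7.69e-9.
[H^+] = sqrt(Ka x [N2H5+]) = sqrt(7.69e-9 x 0.1656) = 3.57e-5 M.
pH = -log(3.57e-5) = 4.45.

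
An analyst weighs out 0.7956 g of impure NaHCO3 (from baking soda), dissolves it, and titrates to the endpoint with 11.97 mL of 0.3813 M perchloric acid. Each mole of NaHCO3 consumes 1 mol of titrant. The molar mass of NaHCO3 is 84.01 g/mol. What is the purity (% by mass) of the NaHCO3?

48.2%

n(HClO4) = 0.3813 x 0.01197 = 0.004564 mol.
n(NaHCO3) = 0.004564 / 1 = 0.004564 mol.
mass of NaHCO3 = 0.004564 x 84.01 = 0.3834 g.
% purity = 0.3834 / 0.7956 x 100 = 48.2%.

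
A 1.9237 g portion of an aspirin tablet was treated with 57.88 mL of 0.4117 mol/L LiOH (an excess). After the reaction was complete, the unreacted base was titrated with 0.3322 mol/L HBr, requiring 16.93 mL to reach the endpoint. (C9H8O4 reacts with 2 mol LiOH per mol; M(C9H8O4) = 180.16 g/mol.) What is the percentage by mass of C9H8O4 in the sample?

85.2%

Total n(LiOH) added = 0.4117 x 0.05788 = 0.02383 mol.
n(HBr) used = 0.3322 x 0.01693 = 0.005624 mol, which equals the excess n(LiOH).
So n(LiOH) consumed by the sample = 0.02383 - 0.005624 = 0.01821 mol.
n(C9H8O4) = 0.01821 / 2 = 0.009103 mol.
mass C9H8O4 = 0.009103 x 180.16 = 1.640 g, so %C9H8O4 = 1.640/1.9237 x 100 = 85.2%.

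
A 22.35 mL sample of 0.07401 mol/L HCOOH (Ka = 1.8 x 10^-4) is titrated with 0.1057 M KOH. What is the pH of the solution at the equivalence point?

n(HCOOH) = 0.07401 x 0.02235 = 0.001654 mol; V(KOH) at equivalence = 0.001654/0.1057 = 0.01565 L.
At equivalence all the acid is converted to HCOO-; total volume = 0.02235 + 0.01565 = 0.03800 L, so [HCOO-] = 0.001654/0.03800 = 0.04353 M.
Kb = Kw/Ka = 1.0e-14 / 1.8 x 10^-4 = 5.56e-11.
[OH^-] = sqrt(Kb x [HCOO-]) = sqrt(5.56e-11 x 0.04353) = 1.56e-6 M.
pOH = 5.81, so pH = 14.00 - 5.81 = 8.19.

8.19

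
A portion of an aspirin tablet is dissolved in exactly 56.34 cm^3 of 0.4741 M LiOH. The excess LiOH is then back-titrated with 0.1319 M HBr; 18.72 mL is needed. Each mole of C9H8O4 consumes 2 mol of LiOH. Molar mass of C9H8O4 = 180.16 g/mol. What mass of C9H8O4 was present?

2.18 g

Total n(LiOH) added = 0.4741 x 0.05634 = 0.02671 mol.
n(HBr) used = 0.1319 x 0.01872 = 0.002469 mol, which equals the excess n(LiOH).
So n(LiOH) consumed by the sample = 0.02671 - 0.002469 = 0.02424 mol.
n(C9H8O4) = 0.02424 / 2 = 0.01212 mol.
mass = 0.01212 mol x 180.16 g/mol = 2.18 g.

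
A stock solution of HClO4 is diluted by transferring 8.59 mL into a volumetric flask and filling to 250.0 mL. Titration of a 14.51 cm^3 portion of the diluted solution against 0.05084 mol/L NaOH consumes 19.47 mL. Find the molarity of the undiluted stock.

1.99 M

n(NaOH) = 0.05084 x 0.01947 = 0.0009899 mol.
n(HClO4) in the aliquot = 0.0009899 mol.
[diluted HClO4] = 0.0009899 / 0.01451 = 0.06822 M.
Dilution factor = 250.0/8.590 = 29.10, so [stock] = 0.06822 x 29.10 = 1.99 M.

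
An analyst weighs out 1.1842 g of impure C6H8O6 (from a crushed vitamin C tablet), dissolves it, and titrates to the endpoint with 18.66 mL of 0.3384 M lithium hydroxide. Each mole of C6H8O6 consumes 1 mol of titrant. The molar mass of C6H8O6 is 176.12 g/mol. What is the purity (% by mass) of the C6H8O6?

93.9%

n(LiOH) = 0.3384 x 0.01866 = 0.006315 mol.
n(C6H8O6) = 0.006315 / 1 = 0.006315 mol.
mass of C6H8O6 = 0.006315 x 176.12 = 1.112 g.
% purity = 1.112 / 1.1842 x 100 = 93.9%.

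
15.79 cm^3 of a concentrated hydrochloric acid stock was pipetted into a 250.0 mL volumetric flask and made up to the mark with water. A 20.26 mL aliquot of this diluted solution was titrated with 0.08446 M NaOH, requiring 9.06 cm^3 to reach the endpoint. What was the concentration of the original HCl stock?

0.598 M

n(NaOH) = 0.08446 x 0.009060 = 0.0007652 mol.
n(HCl) in the aliquot = 0.0007652 mol.
[diluted HCl] = 0.0007652 / 0.02026 = 0.03777 M.
Dilution factor = 250.0/15.79 = 15.83, so [stock] = 0.03777 x 15.83 = 0.598 M.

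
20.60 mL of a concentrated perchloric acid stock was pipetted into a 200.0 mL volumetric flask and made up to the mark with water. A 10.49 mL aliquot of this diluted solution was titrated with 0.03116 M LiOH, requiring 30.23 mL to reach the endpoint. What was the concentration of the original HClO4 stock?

0.872 M

n(LiOH) = 0.03116 x 0.03023 = 0.0009420 mol.
n(HClO4) in the aliquot = 0.0009420 mol.
[diluted HClO4] = 0.0009420 / 0.01049 = 0.08980 M.
Dilution factor = 200.0/20.60 = 9.709, so [stock] = 0.08980 x 9.709 = 0.872 M.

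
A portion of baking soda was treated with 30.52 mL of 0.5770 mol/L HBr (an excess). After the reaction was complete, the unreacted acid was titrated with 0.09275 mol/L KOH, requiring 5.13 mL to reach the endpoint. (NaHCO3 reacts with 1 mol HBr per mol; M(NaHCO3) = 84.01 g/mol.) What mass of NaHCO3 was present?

1.44 g

Total n(HBr) added = 0.5770 x 0.03052 = 0.01761 mol.
n(KOH) used = 0.09275 x 0.005130 = 0.0004758 mol, which equals the excess n(HBr).
So n(HBr) consumed by the sample = 0.01761 - 0.0004758 = 0.01713 mol.
n(NaHCO3) = 0.01713 / 1 = 0.01713 mol.
mass = 0.01713 mol x 84.01 g/mol = 1.44 g.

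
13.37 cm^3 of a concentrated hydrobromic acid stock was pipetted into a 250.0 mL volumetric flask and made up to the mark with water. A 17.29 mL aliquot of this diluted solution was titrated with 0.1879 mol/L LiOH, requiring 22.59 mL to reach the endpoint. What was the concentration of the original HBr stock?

n(LiOH) = 0.1879 x 0.02259 = 0.004245 mol.
n(HBr) in the aliquot = 0.004245 mol.
[diluted HBr] = 0.004245 / 0.01729 = 0.2455 M.
Dilution factor = 250.0/13.37 = 18.70, so [stock] = 0.2455 x 18.70 = 4.59 M.

4.59 M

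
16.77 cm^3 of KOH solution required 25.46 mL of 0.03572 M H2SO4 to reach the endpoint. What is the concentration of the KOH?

0.108 M

n(H2SO4) delivered = 0.03572 x 0.02546 = 0.0009094 mol.
The reaction is 2 KOH + 1 H2SO4, so n(KOH) = 0.0009094 x 2/1 = 0.001819 mol.
[KOH] = 0.001819 mol / 0.01677 L = 0.108 M.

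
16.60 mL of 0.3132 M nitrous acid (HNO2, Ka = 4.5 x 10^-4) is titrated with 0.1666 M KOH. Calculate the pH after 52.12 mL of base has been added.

12.71

n(acid) = 0.3132 x 0.01660 = 0.005199 mol; n(KOH) added = 0.1666 x 0.05212 = 0.008683 mol.
Base is in excess by 0.008683 - 0.005199 = 0.003484 mol in a total volume of 0.06872 L.
[OH^-] = 0.003484/0.06872 = 0.05070 M, so pOH = 1.29 and pH = 14.00 - 1.29 = 12.71.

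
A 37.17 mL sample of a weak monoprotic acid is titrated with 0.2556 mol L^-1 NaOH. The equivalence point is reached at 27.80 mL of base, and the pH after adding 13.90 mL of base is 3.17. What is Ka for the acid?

6.8 x 10^-4

13.90 mL is half of the equivalence volume, so this is the half-equivalence point where [HA] = [A^-].
At half-equivalence pH = pKa, so pKa = 3.17.
Ka = 10^(-3.17) = 6.8 x 10^-4.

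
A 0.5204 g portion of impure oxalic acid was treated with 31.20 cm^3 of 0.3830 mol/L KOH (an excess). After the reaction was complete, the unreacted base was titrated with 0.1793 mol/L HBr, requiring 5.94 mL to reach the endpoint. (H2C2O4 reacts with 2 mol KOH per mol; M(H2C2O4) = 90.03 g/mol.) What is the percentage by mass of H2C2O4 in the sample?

94.2%

Total n(KOH) added = 0.3830 x 0.03120 = 0.01195 mol.
n(HBr) used = 0.1793 x 0.005940 = 0.001065 mol, which equals the excess n(KOH).
So n(KOH) consumed by the sample = 0.01195 - 0.001065 = 0.01088 mol.
n(H2C2O4) = 0.01088 / 2 = 0.005442 mol.
mass H2C2O4 = 0.005442 x 90.03 = 0.4900 g, so %H2C2O4 = 0.4900/0.5204 x 100 = 94.2%.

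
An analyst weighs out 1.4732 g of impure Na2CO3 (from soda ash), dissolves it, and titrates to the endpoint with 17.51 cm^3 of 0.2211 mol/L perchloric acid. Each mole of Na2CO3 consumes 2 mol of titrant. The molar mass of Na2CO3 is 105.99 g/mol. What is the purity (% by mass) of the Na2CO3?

n(HClO4) = 0.2211 x 0.01751 = 0.003871 mol.
n(Na2CO3) = 0.003871 / 2 = 0.001936 mol.
mass of Na2CO3 = 0.001936 x 105.99 = 0.2052 g.
% purity = 0.2052 / 1.4732 x 100 = 13.9%.

13.9%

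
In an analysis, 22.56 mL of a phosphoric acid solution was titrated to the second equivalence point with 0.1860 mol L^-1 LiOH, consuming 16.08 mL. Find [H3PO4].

0.0663 M

n(LiOH) = 0.1860 x 0.01608 = 0.002991 mol.
At the second equivalence point, 2 mol OH^- react per mol H3PO4, so n(H3PO4) = 0.002991 / 2 = 0.001495 mol.
[H3PO4] = 0.001495 / 0.02256 L = 0.0663 M.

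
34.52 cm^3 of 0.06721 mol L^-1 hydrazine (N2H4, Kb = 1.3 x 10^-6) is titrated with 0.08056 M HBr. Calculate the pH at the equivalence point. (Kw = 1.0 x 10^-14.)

n(N2H4) = 0.06721 x 0.03452 = 0.002320 mol; V(HBr) at equivalence = 0.002320/0.08056 = 0.02880 L.
At equivalence the base is fully converted to N2H5+; total volume = 0.06332 L, so [N2H5+] = 0.002320/0.06332 = 0.03664 M.
Ka(N2H5+) = Kw/Kb = 1.0e-14 / 1.3 x 10^-6 = 7.69e-9.
[H^+] = sqrt(Ka x [N2H5+]) = sqrt(7.69e-9 x 0.03664) = 1.68e-5 M.
pH = -log(1.68e-5) = 4.77.

4.77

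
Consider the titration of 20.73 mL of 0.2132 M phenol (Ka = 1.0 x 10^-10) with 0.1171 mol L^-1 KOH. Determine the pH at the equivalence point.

11.44

n(C6H5OH) = 0.2132 x 0.02073 = 0.004420 mol; V(KOH) at equivalence = 0.004420/0.1171 = 0.03774 L.
At equivalence all the acid is converted to C6H5O-; total volume = 0.02073 + 0.03774 = 0.05847 L, so [C6H5O-] = 0.004420/0.05847 = 0.07558 M.
Kb = Kw/Ka = 1.0e-14 / 1.0 x 10^-10 = 0.000100.
[OH^-] = sqrt(Kb x [C6H5O-]) = sqrt(0.000100 x 0.07558) = 0.00275 M.
pOH = 2.56, so pH = 14.00 - 2.56 = 11.44.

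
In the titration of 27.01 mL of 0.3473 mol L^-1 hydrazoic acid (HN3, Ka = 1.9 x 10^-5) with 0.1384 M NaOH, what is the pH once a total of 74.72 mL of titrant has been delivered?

n(acid) = 0.3473 x 0.02701 = 0.009381 mol; n(NaOH) added = 0.1384 x 0.07472 = 0.01034 mol.
Base is in excess by 0.01034 - 0.009381 = 0.0009607 mol in a total volume of 0.1017 L.
[OH^-] = 0.0009607/0.1017 = 0.009443 M, so pOH = 2.02 and pH = 14.00 - 2.02 = 11.98.

11.98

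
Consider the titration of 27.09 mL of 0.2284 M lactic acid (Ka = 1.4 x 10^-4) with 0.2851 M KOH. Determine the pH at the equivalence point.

n(HC3H5O3) = 0.2284 x 0.02709 = 0.006187 mol; V(KOH) at equivalence = 0.006187/0.2851 = 0.02170 L.
At equivalence all the acid is converted to C3H5O3-; total volume = 0.02709 + 0.02170 = 0.04879 L, so [C3H5O3-] = 0.006187/0.04879 = 0.1268 M.
Kb = Kw/Ka = 1.0e-14 / 1.4 x 10^-4 = 7.14e-11.
[OH^-] = sqrt(Kb x [C3H5O3-]) = sqrt(7.14e-11 x 0.1268) = 3.01e-6 M.
pOH = 5.52, so pH = 14.00 - 5.52 = 8.48.

8.48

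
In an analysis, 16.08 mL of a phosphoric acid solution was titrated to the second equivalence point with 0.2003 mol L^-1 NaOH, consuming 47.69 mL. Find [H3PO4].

n(NaOH) = 0.2003 x 0.04769 = 0.009552 mol.
At the second equivalence point, 2 mol OH^- react per mol H3PO4, so n(H3PO4) = 0.009552 / 2 = 0.004776 mol.
[H3PO4] = 0.004776 / 0.01608 L = 0.297 M.

0.297 M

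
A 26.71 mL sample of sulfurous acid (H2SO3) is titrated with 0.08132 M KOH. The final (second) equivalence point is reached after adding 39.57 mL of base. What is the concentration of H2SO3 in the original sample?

n(KOH) = 0.08132 x 0.03957 = 0.003218 mol.
At the final (second) equivalence point, 2 mol OH^- react per mol H2SO3, so n(H2SO3) = 0.003218 / 2 = 0.001609 mol.
[H2SO3] = 0.001609 / 0.02671 L = 0.0602 M.

0.0602 M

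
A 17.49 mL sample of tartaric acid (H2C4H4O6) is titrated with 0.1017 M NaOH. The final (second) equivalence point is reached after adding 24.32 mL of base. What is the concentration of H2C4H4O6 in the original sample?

0.0707 M

n(NaOH) = 0.1017 x 0.02432 = 0.002473 mol.
At the final (second) equivalence point, 2 mol OH^- react per mol H2C4H4O6, so n(H2C4H4O6) = 0.002473 / 2 = 0.001237 mol.
[H2C4H4O6] = 0.001237 / 0.01749 L = 0.0707 M.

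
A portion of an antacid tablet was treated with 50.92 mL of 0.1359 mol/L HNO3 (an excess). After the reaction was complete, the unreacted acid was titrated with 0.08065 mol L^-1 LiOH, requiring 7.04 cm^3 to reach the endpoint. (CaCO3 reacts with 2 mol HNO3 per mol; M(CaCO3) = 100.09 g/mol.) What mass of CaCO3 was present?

0.318 g

Total n(HNO3) added = 0.1359 x 0.05092 = 0.006920 mol.
n(LiOH) used = 0.08065 x 0.007040 = 0.0005678 mol, which equals the excess n(HNO3).
So n(HNO3) consumed by the sample = 0.006920 - 0.0005678 = 0.006352 mol.
n(CaCO3) = 0.006352 / 2 = 0.003176 mol.
mass = 0.003176 mol x 100.09 g/mol = 0.318 g.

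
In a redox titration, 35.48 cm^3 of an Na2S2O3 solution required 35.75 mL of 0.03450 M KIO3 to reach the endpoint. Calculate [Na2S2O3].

n(KIO3) = 0.03450 x 0.03575 = 0.001233 mol.
From the balanced equation, 1 mol KIO3 reacts with 6 mol Na2S2O3, so n(Na2S2O3) = 0.001233 x 6/1 = 0.007400 mol.
[Na2S2O3] = 0.007400 / 0.03548 L = 0.209 M.

0.209 M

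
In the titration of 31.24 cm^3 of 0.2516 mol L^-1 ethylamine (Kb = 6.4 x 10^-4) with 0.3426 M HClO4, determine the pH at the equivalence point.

5.82

n(C2H5NH2) = 0.2516 x 0.03124 = 0.007860 mol; V(HClO4) at equivalence = 0.007860/0.3426 = 0.02294 L.
At equivalence the base is fully converted to C2H5NH3+; total volume = 0.05418 L, so [C2H5NH3+] = 0.007860/0.05418 = 0.1451 M.
Ka(C2H5NH3+) = Kw/Kb = 1.0e-14 / 6.4 x 10^-4 = 1.56e-11.
[H^+] = sqrt(Ka x [C2H5NH3+]) = sqrt(1.56e-11 x 0.1451) = 1.51e-6 M.
pH = -log(1.51e-6) = 5.82.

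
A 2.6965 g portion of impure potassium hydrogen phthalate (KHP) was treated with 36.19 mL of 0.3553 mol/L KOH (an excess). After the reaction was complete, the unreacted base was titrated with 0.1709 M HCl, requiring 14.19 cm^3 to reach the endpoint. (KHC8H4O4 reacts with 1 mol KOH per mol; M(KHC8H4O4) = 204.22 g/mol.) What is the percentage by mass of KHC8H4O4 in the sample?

79.0%

Total n(KOH) added = 0.3553 x 0.03619 = 0.01286 mol.
n(HCl) used = 0.1709 x 0.01419 = 0.002425 mol, which equals the excess n(KOH).
So n(KOH) consumed by the sample = 0.01286 - 0.002425 = 0.01043 mol.
n(KHC8H4O4) = 0.01043 / 1 = 0.01043 mol.
mass KHC8H4O4 = 0.01043 x 204.22 = 2.131 g, so %KHC8H4O4 = 2.131/2.6965 x 100 = 79.0%.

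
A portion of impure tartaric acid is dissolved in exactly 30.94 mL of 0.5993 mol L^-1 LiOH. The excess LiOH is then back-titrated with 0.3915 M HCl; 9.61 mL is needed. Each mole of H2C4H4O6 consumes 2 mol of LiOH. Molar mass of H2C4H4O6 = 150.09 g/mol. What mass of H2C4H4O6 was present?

Total n(LiOH) added = 0.5993 x 0.03094 = 0.01854 mol.
n(HCl) used = 0.3915 x 0.009610 = 0.003762 mol, which equals the excess n(LiOH).
So n(LiOH) consumed by the sample = 0.01854 - 0.003762 = 0.01478 mol.
n(H2C4H4O6) = 0.01478 / 2 = 0.007390 mol.
mass = 0.007390 mol x 150.09 g/mol = 1.11 g.

1.11 g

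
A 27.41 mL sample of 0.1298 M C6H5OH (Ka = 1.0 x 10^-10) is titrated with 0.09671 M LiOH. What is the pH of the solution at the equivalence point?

n(C6H5OH) = 0.1298 x 0.02741 = 0.003558 mol; V(LiOH) at equivalence = 0.003558/0.09671 = 0.03679 L.
At equivalence all the acid is converted to C6H5O-; total volume = 0.02741 + 0.03679 = 0.06420 L, so [C6H5O-] = 0.003558/0.06420 = 0.05542 M.
Kb = Kw/Ka = 1.0e-14 / 1.0 x 10^-10 = 0.000100.
[OH^-] = sqrt(Kb x [C6H5O-]) = sqrt(0.000100 x 0.05542) = 0.00235 M.
pOH = 2.63, so pH = 14.00 - 2.63 = 11.37.

11.37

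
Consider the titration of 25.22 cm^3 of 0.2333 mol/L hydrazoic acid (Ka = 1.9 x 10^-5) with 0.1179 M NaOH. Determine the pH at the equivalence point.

n(HN3) = 0.2333 x 0.02522 = 0.005884 mol; V(NaOH) at equivalence = 0.005884/0.1179 = 0.04991 L.
At equivalence all the acid is converted to N3-; total volume = 0.02522 + 0.04991 = 0.07513 L, so [N3-] = 0.005884/0.07513 = 0.07832 M.
Kb = Kw/Ka = 1.0e-14 / 1.9 x 10^-5 = 5.26e-10.
[OH^-] = sqrt(Kb x [N3-]) = sqrt(5.26e-10 x 0.07832) = 6.42e-6 M.
pOH = 5.19, so pH = 14.00 - 5.19 = 8.81.

8.81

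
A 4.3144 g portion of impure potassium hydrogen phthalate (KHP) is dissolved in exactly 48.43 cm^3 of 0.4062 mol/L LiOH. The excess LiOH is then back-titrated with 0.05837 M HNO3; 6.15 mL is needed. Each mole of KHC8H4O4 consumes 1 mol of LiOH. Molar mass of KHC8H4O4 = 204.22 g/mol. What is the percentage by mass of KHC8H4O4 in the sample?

91.4%

Total n(LiOH) added = 0.4062 x 0.04843 = 0.01967 mol.
n(HNO3) used = 0.05837 x 0.006150 = 0.0003590 mol, which equals the excess n(LiOH).
So n(LiOH) consumed by the sample = 0.01967 - 0.0003590 = 0.01931 mol.
n(KHC8H4O4) = 0.01931 / 1 = 0.01931 mol.
mass KHC8H4O4 = 0.01931 x 204.22 = 3.944 g, so %KHC8H4O4 = 3.944/4.3144 x 100 = 91.4%.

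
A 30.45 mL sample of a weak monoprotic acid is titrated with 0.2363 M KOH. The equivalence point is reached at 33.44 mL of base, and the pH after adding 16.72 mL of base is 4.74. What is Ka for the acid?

1.8 x 10^-5

16.72 mL is half of the equivalence volume, so this is the half-equivalence point where [HA] = [A^-].
At half-equivalence pH = pKa, so pKa = 4.74.
Ka = 10^(-4.74) = 1.8 x 10^-5.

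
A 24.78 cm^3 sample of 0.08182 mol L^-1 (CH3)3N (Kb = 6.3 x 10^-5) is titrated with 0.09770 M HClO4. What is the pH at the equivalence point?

5.58

n((CH3)3N) = 0.08182 x 0.02478 = 0.002027 mol; V(HClO4) at equivalence = 0.002027/0.09770 = 0.02075 L.
At equivalence the base is fully converted to (CH3)3NH+; total volume = 0.04553 L, so [(CH3)3NH+] = 0.002027/0.04553 = 0.04453 M.
Ka((CH3)3NH+) = Kw/Kb = 1.0e-14 / 6.3 x 10^-5 = 1.59e-10.
[H^+] = sqrt(Ka x [(CH3)3NH+]) = sqrt(1.59e-10 x 0.04453) = 2.66e-6 M.
pH = -log(2.66e-6) = 5.58.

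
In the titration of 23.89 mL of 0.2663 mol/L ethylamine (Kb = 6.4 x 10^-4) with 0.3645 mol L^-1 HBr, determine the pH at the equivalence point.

5.81

n(C2H5NH2) = 0.2663 x 0.02389 = 0.006362 mol; V(HBr) at equivalence = 0.006362/0.3645 = 0.01745 L.
At equivalence the base is fully converted to C2H5NH3+; total volume = 0.04134 L, so [C2H5NH3+] = 0.006362/0.04134 = 0.1539 M.
Ka(C2H5NH3+) = Kw/Kb = 1.0e-14 / 6.4 x 10^-4 = 1.56e-11.
[H^+] = sqrt(Ka x [C2H5NH3+]) = sqrt(1.56e-11 x 0.1539) = 1.55e-6 M.
pH = -log(1.55e-6) = 5.81.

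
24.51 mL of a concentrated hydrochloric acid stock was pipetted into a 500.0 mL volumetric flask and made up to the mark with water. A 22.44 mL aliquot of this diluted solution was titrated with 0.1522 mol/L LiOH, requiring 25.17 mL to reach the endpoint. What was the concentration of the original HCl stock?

3.48 M

n(LiOH) = 0.1522 x 0.02517 = 0.003831 mol.
n(HCl) in the aliquot = 0.003831 mol.
[diluted HCl] = 0.003831 / 0.02244 = 0.1707 M.
Dilution factor = 500.0/24.51 = 20.40, so [stock] = 0.1707 x 20.40 = 3.48 M.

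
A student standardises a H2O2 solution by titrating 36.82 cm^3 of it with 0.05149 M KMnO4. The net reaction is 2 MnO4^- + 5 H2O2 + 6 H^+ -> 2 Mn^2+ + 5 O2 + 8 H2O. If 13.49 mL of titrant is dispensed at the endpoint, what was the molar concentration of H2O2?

0.0472 M

n(KMnO4) = 0.05149 x 0.01349 = 0.0006946 mol.
From the balanced equation, 2 mol KMnO4 reacts with 5 mol H2O2, so n(H2O2) = 0.0006946 x 5/2 = 0.001737 mol.
[H2O2] = 0.001737 / 0.03682 L = 0.0472 M.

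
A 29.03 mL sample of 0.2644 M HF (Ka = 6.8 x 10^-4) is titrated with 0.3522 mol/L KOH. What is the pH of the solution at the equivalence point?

8.17

n(HF) = 0.2644 x 0.02903 = 0.007676 mol; V(KOH) at equivalence = 0.007676/0.3522 = 0.02179 L.
At equivalence all the acid is converted to F-; total volume = 0.02903 + 0.02179 = 0.05082 L, so [F-] = 0.007676/0.05082 = 0.1510 M.
Kb = Kw/Ka = 1.0e-14 / 6.8 x 10^-4 = 1.47e-11.
[OH^-] = sqrt(Kb x [F-]) = sqrt(1.47e-11 x 0.1510) = 1.49e-6 M.
pOH = 5.83, so pH = 14.00 - 5.83 = 8.17.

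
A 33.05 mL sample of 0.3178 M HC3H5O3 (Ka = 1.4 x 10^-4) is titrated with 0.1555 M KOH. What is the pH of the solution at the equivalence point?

n(HC3H5O3) = 0.3178 x 0.03305 = 0.01050 mol; V(KOH) at equivalence = 0.01050/0.1555 = 0.06755 L.
At equivalence all the acid is converted to C3H5O3-; total volume = 0.03305 + 0.06755 = 0.1006 L, so [C3H5O3-] = 0.01050/0.1006 = 0.1044 M.
Kb = Kw/Ka = 1.0e-14 / 1.4 x 10^-4 = 7.14e-11.
[OH^-] = sqrt(Kb x [C3H5O3-]) = sqrt(7.14e-11 x 0.1044) = 2.73e-6 M.
pOH = 5.56, so pH = 14.00 - 5.56 = 8.44.

8.44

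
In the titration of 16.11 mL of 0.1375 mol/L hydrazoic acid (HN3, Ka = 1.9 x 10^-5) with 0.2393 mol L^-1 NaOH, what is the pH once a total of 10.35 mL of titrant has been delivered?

n(acid) = 0.1375 x 0.01611 = 0.002215 mol; n(NaOH) added = 0.2393 x 0.01035 = 0.002477 mol.
Base is in excess by 0.002477 - 0.002215 = 0.0002616 mol in a total volume of 0.02646 L.
[OH^-] = 0.0002616/0.02646 = 0.009888 M, so pOH = 2.00 and pH = 14.00 - 2.00 = 12.00.

12.00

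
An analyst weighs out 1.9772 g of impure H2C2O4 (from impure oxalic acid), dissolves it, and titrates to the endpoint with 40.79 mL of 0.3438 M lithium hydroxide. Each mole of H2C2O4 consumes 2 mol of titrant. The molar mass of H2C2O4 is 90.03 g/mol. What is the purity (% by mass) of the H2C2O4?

n(LiOH) = 0.3438 x 0.04079 = 0.01402 mol.
n(H2C2O4) = 0.01402 / 2 = 0.007012 mol.
mass of H2C2O4 = 0.007012 x 90.03 = 0.6313 g.
% purity = 0.6313 / 1.9772 x 100 = 31.9%.

31.9%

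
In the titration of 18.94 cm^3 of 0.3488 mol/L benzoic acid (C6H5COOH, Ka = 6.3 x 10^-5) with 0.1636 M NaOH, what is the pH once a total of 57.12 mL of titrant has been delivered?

12.56

n(acid) = 0.3488 x 0.01894 = 0.006606 mol; n(NaOH) added = 0.1636 x 0.05712 = 0.009345 mol.
Base is in excess by 0.009345 - 0.006606 = 0.002739 mol in a total volume of 0.07606 L.
[OH^-] = 0.002739/0.07606 = 0.03601 M, so pOH = 1.44 and pH = 14.00 - 1.44 = 12.56.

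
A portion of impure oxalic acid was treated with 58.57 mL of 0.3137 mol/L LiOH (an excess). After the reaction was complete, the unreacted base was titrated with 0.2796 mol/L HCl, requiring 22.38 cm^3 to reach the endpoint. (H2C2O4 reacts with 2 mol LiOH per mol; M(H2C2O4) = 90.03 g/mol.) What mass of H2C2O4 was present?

0.545 g

Total n(LiOH) added = 0.3137 x 0.05857 = 0.01837 mol.
n(HCl) used = 0.2796 x 0.02238 = 0.006257 mol, which equals the excess n(LiOH).
So n(LiOH) consumed by the sample = 0.01837 - 0.006257 = 0.01212 mol.
n(H2C2O4) = 0.01212 / 2 = 0.006058 mol.
mass = 0.006058 mol x 90.03 g/mol = 0.545 g.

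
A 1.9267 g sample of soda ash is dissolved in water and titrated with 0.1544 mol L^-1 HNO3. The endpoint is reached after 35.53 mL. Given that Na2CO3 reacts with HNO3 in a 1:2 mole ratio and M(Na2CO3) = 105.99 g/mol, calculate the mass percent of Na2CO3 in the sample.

n(HNO3) = 0.1544 x 0.03553 = 0.005486 mol.
n(Na2CO3) = 0.005486 / 2 = 0.002743 mol.
mass of Na2CO3 = 0.002743 x 105.99 = 0.2907 g.
% purity = 0.2907 / 1.9267 x 100 = 15.1%.

15.1%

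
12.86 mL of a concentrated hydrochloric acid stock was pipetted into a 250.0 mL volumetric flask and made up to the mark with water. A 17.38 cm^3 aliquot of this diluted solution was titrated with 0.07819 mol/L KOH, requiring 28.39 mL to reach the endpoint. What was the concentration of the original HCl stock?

n(KOH) = 0.07819 x 0.02839 = 0.002220 mol.
n(HCl) in the aliquot = 0.002220 mol.
[diluted HCl] = 0.002220 / 0.01738 = 0.1277 M.
Dilution factor = 250.0/12.86 = 19.44, so [stock] = 0.1277 x 19.44 = 2.48 M.

2.48 M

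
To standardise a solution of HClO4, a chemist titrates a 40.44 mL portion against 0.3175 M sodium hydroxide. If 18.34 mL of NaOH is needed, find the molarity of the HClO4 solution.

n(NaOH) delivered = 0.3175 x 0.01834 = 0.005823 mol.
For a 1:1 reaction, n(HClO4) = 0.005823 mol.
[HClO4] = 0.005823 mol / 0.04044 L = 0.144 M.

0.144 M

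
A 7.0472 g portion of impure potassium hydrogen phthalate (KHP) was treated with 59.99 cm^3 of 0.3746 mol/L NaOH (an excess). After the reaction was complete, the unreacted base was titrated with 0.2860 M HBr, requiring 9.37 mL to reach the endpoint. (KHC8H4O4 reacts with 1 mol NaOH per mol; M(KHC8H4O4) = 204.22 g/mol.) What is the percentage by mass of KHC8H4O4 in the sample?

57.4%

Total n(NaOH) added = 0.3746 x 0.05999 = 0.02247 mol.
n(HBr) used = 0.2860 x 0.009370 = 0.002680 mol, which equals the excess n(NaOH).
So n(NaOH) consumed by the sample = 0.02247 - 0.002680 = 0.01979 mol.
n(KHC8H4O4) = 0.01979 / 1 = 0.01979 mol.
mass KHC8H4O4 = 0.01979 x 204.22 = 4.042 g, so %KHC8H4O4 = 4.042/7.0472 x 100 = 57.4%.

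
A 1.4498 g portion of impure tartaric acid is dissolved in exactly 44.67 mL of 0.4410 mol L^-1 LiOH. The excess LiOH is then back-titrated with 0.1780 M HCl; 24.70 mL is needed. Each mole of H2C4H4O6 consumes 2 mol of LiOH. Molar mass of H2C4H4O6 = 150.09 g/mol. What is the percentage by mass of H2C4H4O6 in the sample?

79.2%

Total n(LiOH) added = 0.4410 x 0.04467 = 0.01970 mol.
n(HCl) used = 0.1780 x 0.02470 = 0.004397 mol, which equals the excess n(LiOH).
So n(LiOH) consumed by the sample = 0.01970 - 0.004397 = 0.01530 mol.
n(H2C4H4O6) = 0.01530 / 2 = 0.007651 mol.
mass H2C4H4O6 = 0.007651 x 150.09 = 1.148 g, so %H2C4H4O6 = 1.148/1.4498 x 100 = 79.2%.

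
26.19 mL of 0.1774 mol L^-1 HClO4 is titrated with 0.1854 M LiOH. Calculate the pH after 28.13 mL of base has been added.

12.02

n(acid) = 0.1774 x 0.02619 = 0.004646 mol; n(LiOH) added = 0.1854 x 0.02813 = 0.005215 mol.
Base is in excess by 0.005215 - 0.004646 = 0.0005692 mol in a total volume of 0.05432 L.
[OH^-] = 0.0005692/0.05432 = 0.01048 M, so pOH = 1.98 and pH = 14.00 - 1.98 = 12.02.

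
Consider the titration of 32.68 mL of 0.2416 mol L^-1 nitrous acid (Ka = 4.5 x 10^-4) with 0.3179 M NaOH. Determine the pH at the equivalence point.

8.24

n(HNO2) = 0.2416 x 0.03268 = 0.007895 mol; V(NaOH) at equivalence = 0.007895/0.3179 = 0.02484 L.
At equivalence all the acid is converted to NO2-; total volume = 0.03268 + 0.02484 = 0.05752 L, so [NO2-] = 0.007895/0.05752 = 0.1373 M.
Kb = Kw/Ka = 1.0e-14 / 4.5 x 10^-4 = 2.22e-11.
[OH^-] = sqrt(Kb x [NO2-]) = sqrt(2.22e-11 x 0.1373) = 1.75e-6 M.
pOH = 5.76, so pH = 14.00 - 5.76 = 8.24.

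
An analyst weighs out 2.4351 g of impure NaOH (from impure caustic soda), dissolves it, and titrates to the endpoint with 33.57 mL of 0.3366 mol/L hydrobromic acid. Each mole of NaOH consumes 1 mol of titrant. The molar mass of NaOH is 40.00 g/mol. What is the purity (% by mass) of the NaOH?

18.6%

n(HBr) = 0.3366 x 0.03357 = 0.01130 mol.
n(NaOH) = 0.01130 / 1 = 0.01130 mol.
mass of NaOH = 0.01130 x 40.00 = 0.4520 g.
% purity = 0.4520 / 2.4351 x 100 = 18.6%.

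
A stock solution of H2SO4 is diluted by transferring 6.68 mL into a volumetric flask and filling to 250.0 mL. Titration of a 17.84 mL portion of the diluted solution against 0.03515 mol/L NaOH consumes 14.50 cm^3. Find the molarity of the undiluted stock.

n(NaOH) = 0.03515 x 0.01450 = 0.0005097 mol.
n(H2SO4) in the aliquot = 0.0005097 x 1/2 = 0.0002548 mol.
[diluted H2SO4] = 0.0002548 / 0.01784 = 0.01428 M.
Dilution factor = 250.0/6.680 = 37.43, so [stock] = 0.01428 x 37.43 = 0.535 M.

0.535 M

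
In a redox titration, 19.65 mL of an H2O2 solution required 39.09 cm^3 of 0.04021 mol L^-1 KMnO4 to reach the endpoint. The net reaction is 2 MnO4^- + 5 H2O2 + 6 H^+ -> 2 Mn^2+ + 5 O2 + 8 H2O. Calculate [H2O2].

0.200 M

n(KMnO4) = 0.04021 x 0.03909 = 0.001572 mol.
From the balanced equation, 2 mol KMnO4 reacts with 5 mol H2O2, so n(H2O2) = 0.001572 x 5/2 = 0.003930 mol.
[H2O2] = 0.003930 / 0.01965 L = 0.200 M.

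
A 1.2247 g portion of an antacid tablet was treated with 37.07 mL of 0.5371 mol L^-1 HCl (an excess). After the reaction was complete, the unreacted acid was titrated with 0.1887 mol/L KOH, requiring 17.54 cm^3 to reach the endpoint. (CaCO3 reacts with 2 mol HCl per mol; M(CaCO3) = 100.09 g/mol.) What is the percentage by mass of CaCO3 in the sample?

Total n(HCl) added = 0.5371 x 0.03707 = 0.01991 mol.
n(KOH) used = 0.1887 x 0.01754 = 0.003310 mol, which equals the excess n(HCl).
So n(HCl) consumed by the sample = 0.01991 - 0.003310 = 0.01660 mol.
n(CaCO3) = 0.01660 / 2 = 0.008300 mol.
mass CaCO3 = 0.008300 x 100.09 = 0.8308 g, so %CaCO3 = 0.8308/1.2247 x 100 = 67.8%.

67.8%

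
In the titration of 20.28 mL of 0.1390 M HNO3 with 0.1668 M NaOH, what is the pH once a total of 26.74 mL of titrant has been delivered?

12.54

n(acid) = 0.1390 x 0.02028 = 0.002819 mol; n(NaOH) added = 0.1668 x 0.02674 = 0.004460 mol.
Base is in excess by 0.004460 - 0.002819 = 0.001641 mol in a total volume of 0.04702 L.
[OH^-] = 0.001641/0.04702 = 0.03491 M, so pOH = 1.46 and pH = 14.00 - 1.46 = 12.54.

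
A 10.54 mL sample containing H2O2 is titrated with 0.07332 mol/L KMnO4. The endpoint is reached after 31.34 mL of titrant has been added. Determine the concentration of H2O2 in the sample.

n(KMnO4) = 0.07332 x 0.03134 = 0.002298 mol.
From the balanced equation, 2 mol KMnO4 reacts with 5 mol H2O2, so n(H2O2) = 0.002298 x 5/2 = 0.005745 mol.
[H2O2] = 0.005745 / 0.01054 L = 0.545 M.

0.545 M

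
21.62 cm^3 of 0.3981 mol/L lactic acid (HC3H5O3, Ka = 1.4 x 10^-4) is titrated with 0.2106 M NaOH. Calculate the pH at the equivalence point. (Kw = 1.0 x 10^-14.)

8.50

n(HC3H5O3) = 0.3981 x 0.02162 = 0.008607 mol; V(NaOH) at equivalence = 0.008607/0.2106 = 0.04087 L.
At equivalence all the acid is converted to C3H5O3-; total volume = 0.02162 + 0.04087 = 0.06249 L, so [C3H5O3-] = 0.008607/0.06249 = 0.1377 M.
Kb = Kw/Ka = 1.0e-14 / 1.4 x 10^-4 = 7.14e-11.
[OH^-] = sqrt(Kb x [C3H5O3-]) = sqrt(7.14e-11 x 0.1377) = 3.14e-6 M.
pOH = 5.50, so pH = 14.00 - 5.50 = 8.50.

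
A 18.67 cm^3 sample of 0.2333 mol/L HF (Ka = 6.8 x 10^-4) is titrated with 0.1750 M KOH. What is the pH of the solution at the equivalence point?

n(HF) = 0.2333 x 0.01867 = 0.004356 mol; V(KOH) at equivalence = 0.004356/0.1750 = 0.02489 L.
At equivalence all the acid is converted to F-; total volume = 0.01867 + 0.02489 = 0.04356 L, so [F-] = 0.004356/0.04356 = 0.09999 M.
Kb = Kw/Ka = 1.0e-14 / 6.8 x 10^-4 = 1.47e-11.
[OH^-] = sqrt(Kb x [F-]) = sqrt(1.47e-11 x 0.09999) = 1.21e-6 M.
pOH = 5.92, so pH = 14.00 - 5.92 = 8.08.

8.08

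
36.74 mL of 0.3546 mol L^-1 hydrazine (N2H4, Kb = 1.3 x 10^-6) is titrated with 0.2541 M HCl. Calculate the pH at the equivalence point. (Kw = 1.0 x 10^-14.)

4.47

n(N2H4) = 0.3546 x 0.03674 = 0.01303 mol; V(HCl) at equivalence = 0.01303/0.2541 = 0.05127 L.
At equivalence the base is fully converted to N2H5+; total volume = 0.08801 L, so [N2H5+] = 0.01303/0.08801 = 0.1480 M.
Ka(N2H5+) = Kw/Kb = 1.0e-14 / 1.3 x 10^-6 = 7.69e-9.
[H^+] = sqrt(Ka x [N2H5+]) = sqrt(7.69e-9 x 0.1480) = 3.37e-5 M.
pH = -log(3.37e-5) = 4.47.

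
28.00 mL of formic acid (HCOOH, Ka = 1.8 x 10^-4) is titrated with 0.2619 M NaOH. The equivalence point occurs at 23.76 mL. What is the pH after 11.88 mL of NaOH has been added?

11.88 mL is exactly half the equivalence volume (23.76/2), i.e. the half-equivalence point.
There, n(HA) = n(A^-), so pH = pKa = -log(1.8 x 10^-4) = 3.74.

3.74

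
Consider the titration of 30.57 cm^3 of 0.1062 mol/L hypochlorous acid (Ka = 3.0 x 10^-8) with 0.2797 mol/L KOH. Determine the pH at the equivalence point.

10.20

n(HClO) = 0.1062 x 0.03057 = 0.003247 mol; V(KOH) at equivalence = 0.003247/0.2797 = 0.01161 L.
At equivalence all the acid is converted to ClO-; total volume = 0.03057 + 0.01161 = 0.04218 L, so [ClO-] = 0.003247/0.04218 = 0.07697 M.
Kb = Kw/Ka = 1.0e-14 / 3.0 x 10^-8 = 3.33e-7.
[OH^-] = sqrt(Kb x [ClO-]) = sqrt(3.33e-7 x 0.07697) = 0.000160 M.
pOH = 3.80, so pH = 14.00 - 3.80 = 10.20.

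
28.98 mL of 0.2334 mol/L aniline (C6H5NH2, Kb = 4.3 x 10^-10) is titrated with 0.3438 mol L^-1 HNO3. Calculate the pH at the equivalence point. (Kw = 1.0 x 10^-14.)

2.75

n(C6H5NH2) = 0.2334 x 0.02898 = 0.006764 mol; V(HNO3) at equivalence = 0.006764/0.3438 = 0.01967 L.
At equivalence the base is fully converted to C6H5NH3+; total volume = 0.04865 L, so [C6H5NH3+] = 0.006764/0.04865 = 0.1390 M.
Ka(C6H5NH3+) = Kw/Kb = 1.0e-14 / 4.3 x 10^-10 = 2.33e-5.
[H^+] = sqrt(Ka x [C6H5NH3+]) = sqrt(2.33e-5 x 0.1390) = 0.00180 M.
pH = -log(0.00180) = 2.75.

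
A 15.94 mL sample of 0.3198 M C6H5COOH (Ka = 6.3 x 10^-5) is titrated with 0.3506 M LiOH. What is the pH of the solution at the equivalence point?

n(C6H5COOH) = 0.3198 x 0.01594 = 0.005098 mol; V(LiOH) at equivalence = 0.005098/0.3506 = 0.01454 L.
At equivalence all the acid is converted to C6H5COO-; total volume = 0.01594 + 0.01454 = 0.03048 L, so [C6H5COO-] = 0.005098/0.03048 = 0.1672 M.
Kb = Kw/Ka = 1.0e-14 / 6.3 x 10^-5 = 1.59e-10.
[OH^-] = sqrt(Kb x [C6H5COO-]) = sqrt(1.59e-10 x 0.1672) = 5.15e-6 M.
pOH = 5.29, so pH = 14.00 - 5.29 = 8.71.

8.71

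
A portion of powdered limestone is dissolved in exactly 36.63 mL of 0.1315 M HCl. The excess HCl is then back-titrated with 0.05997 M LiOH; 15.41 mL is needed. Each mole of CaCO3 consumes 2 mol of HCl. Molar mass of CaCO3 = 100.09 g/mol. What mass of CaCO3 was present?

0.195 g

Total n(HCl) added = 0.1315 x 0.03663 = 0.004817 mol.
n(LiOH) used = 0.05997 x 0.01541 = 0.0009241 mol, which equals the excess n(HCl).
So n(HCl) consumed by the sample = 0.004817 - 0.0009241 = 0.003893 mol.
n(CaCO3) = 0.003893 / 2 = 0.001946 mol.
mass = 0.001946 mol x 100.09 g/mol = 0.195 g.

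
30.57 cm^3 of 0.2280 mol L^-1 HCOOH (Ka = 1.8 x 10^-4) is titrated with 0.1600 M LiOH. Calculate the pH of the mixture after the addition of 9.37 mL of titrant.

Initial n(HCOOH) = 0.2280 x 0.03057 = 0.006970 mol.
n(LiOH) added = 0.1600 x 0.009370 = 0.001499 mol, converting that many moles of HCOOH to HCOO-.
Remaining n(HCOOH) = 0.005471 mol; n(HCOO-) = 0.001499 mol.
By Henderson-Hasselbalch, pH = pKa + log([A^-]/[HA]) = 3.74 + log(0.001499/0.005471) = 3.74 + (-0.56) = 3.18.

3.18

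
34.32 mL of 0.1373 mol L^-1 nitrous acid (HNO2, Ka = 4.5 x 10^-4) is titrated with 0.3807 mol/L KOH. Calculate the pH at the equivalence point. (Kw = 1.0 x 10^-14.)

n(HNO2) = 0.1373 x 0.03432 = 0.004712 mol; V(KOH) at equivalence = 0.004712/0.3807 = 0.01238 L.
At equivalence all the acid is converted to NO2-; total volume = 0.03432 + 0.01238 = 0.04670 L, so [NO2-] = 0.004712/0.04670 = 0.1009 M.
Kb = Kw/Ka = 1.0e-14 / 4.5 x 10^-4 = 2.22e-11.
[OH^-] = sqrt(Kb x [NO2-]) = sqrt(2.22e-11 x 0.1009) = 1.50e-6 M.
pOH = 5.82, so pH = 14.00 - 5.82 = 8.18.

8.18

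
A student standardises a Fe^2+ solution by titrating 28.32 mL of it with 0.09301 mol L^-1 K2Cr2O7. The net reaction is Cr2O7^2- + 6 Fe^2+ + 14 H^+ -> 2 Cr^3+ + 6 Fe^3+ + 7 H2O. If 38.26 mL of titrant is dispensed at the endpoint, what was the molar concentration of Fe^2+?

0.754 M

n(K2Cr2O7) = 0.09301 x 0.03826 = 0.003559 mol.
From the balanced equation, 1 mol K2Cr2O7 reacts with 6 mol Fe^2+, so n(Fe^2+) = 0.003559 x 6/1 = 0.02135 mol.
[Fe^2+] = 0.02135 / 0.02832 L = 0.754 M.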